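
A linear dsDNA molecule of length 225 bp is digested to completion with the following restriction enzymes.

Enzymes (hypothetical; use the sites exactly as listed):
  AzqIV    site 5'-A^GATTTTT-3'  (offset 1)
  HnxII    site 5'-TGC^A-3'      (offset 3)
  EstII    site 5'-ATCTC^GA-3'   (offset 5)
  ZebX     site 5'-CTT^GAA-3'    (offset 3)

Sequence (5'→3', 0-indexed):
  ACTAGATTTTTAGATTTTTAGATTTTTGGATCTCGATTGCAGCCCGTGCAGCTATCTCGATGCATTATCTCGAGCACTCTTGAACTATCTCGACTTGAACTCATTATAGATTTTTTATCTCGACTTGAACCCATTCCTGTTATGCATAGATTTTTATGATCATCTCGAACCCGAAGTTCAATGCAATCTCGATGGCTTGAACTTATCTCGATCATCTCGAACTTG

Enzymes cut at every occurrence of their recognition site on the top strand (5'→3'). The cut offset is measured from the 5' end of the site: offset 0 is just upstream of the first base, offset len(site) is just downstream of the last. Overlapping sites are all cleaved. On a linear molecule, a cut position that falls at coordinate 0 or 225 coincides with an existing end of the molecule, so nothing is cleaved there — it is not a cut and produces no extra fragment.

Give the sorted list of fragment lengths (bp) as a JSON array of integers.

[3,4,5,5,5,6,6,7,8,8,8,8,9,9,9,10,10,11,12,13,14,18,18,19]

Site scan:
  AzqIV (AGATTTTT, off=1): starts [3, 11, 19, 107, 147] → cuts [4, 12, 20, 108, 148]
  HnxII (TGCA, off=3): starts [37, 46, 60, 142, 181] → cuts [40, 49, 63, 145, 184]
  EstII (ATCTCGA, off=5): starts [29, 53, 66, 86, 116, 161, 185, 204, 213] → cuts [34, 58, 71, 91, 121, 166, 190, 209, 218]
  ZebX (CTTGAA, off=3): starts [78, 93, 123, 195] → cuts [81, 96, 126, 198]

All cut coordinates (distinct, sorted): [4, 12, 20, 34, 40, 49, 58, 63, 71, 81, 91, 96, 108, 121, 126, 145, 148, 166, 184, 190, 198, 209, 218]

Fragment lengths:
  [0,4): 4 bp
  [4,12): 8 bp
  [12,20): 8 bp
  [20,34): 14 bp
  [34,40): 6 bp
  [40,49): 9 bp
  [49,58): 9 bp
  [58,63): 5 bp
  [63,71): 8 bp
  [71,81): 10 bp
  [81,91): 10 bp
  [91,96): 5 bp
  [96,108): 12 bp
  [108,121): 13 bp
  [121,126): 5 bp
  [126,145): 19 bp
  [145,148): 3 bp
  [148,166): 18 bp
  [166,184): 18 bp
  [184,190): 6 bp
  [190,198): 8 bp
  [198,209): 11 bp
  [209,218): 9 bp
  [218,225): 7 bp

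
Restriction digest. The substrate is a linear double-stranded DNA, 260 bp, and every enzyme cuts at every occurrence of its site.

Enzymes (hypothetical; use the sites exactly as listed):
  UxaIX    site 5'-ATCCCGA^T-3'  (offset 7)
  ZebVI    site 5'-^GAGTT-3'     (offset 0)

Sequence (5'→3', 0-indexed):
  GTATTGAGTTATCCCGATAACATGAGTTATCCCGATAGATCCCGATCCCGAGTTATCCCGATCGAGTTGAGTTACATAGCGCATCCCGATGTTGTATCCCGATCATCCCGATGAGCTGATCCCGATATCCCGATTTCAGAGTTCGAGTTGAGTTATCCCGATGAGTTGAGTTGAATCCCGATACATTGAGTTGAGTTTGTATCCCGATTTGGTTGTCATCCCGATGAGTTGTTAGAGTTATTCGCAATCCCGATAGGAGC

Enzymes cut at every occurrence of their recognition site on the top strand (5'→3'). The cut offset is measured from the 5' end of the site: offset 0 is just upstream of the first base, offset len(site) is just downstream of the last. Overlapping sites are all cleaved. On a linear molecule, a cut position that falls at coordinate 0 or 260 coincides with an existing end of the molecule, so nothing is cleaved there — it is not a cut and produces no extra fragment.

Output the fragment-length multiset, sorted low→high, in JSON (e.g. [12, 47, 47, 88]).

[1,1,2,4,5,5,5,5,5,5,6,6,6,7,8,9,9,10,12,12,12,12,13,14,14,15,17,19,21]

Scan for sites:
  UxaIX (ATCCCGAT, off=7): starts [10, 28, 38, 54, 82, 95, 104, 118, 126, 154, 174, 200, 217, 246] → cuts [17, 35, 45, 61, 89, 102, 111, 125, 133, 161, 181, 207, 224, 253]
  ZebVI (GAGTT, off=0): starts [5, 23, 49, 63, 68, 138, 144, 149, 162, 167, 187, 192, 225, 234] → cuts [5, 23, 49, 63, 68, 138, 144, 149, 162, 167, 187, 192, 225, 234]

Pooled cuts: [5, 17, 23, 35, 45, 49, 61, 63, 68, 89, 102, 111, 125, 133, 138, 144, 149, 161, 162, 167, 181, 187, 192, 207, 224, 225, 234, 253]

Fragment lengths:
  [0,5): 5 bp
  [5,17): 12 bp
  [17,23): 6 bp
  [23,35): 12 bp
  [35,45): 10 bp
  [45,49): 4 bp
  [49,61): 12 bp
  [61,63): 2 bp
  [63,68): 5 bp
  [68,89): 21 bp
  [89,102): 13 bp
  [102,111): 9 bp
  [111,125): 14 bp
  [125,133): 8 bp
  [133,138): 5 bp
  [138,144): 6 bp
  [144,149): 5 bp
  [149,161): 12 bp
  [161,162): 1 bp
  [162,167): 5 bp
  [167,181): 14 bp
  [181,187): 6 bp
  [187,192): 5 bp
  [192,207): 15 bp
  [207,224): 17 bp
  [224,225): 1 bp
  [225,234): 9 bp
  [234,253): 19 bp
  [253,260): 7 bp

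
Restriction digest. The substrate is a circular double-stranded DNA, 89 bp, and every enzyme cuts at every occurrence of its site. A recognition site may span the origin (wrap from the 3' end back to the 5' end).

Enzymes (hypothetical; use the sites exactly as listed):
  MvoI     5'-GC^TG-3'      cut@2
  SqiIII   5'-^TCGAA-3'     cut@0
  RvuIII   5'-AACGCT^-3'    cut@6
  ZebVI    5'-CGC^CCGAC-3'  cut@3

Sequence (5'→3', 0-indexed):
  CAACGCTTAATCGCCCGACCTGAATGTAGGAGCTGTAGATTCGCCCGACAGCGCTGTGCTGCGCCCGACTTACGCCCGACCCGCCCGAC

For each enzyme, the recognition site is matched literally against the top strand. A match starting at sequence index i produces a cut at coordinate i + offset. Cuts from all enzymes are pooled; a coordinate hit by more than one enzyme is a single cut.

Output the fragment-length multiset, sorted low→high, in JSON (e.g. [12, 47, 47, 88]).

[5,5,7,9,10,11,11,12,19]

Scan for sites:
  MvoI (GCTG, off=2): starts [31, 52, 57] → cuts [33, 54, 59]
  SqiIII (TCGAA, off=0): no sites
  RvuIII (AACGCT, off=6): starts [1] → cuts [7]
  ZebVI (CGCCCGAC, off=3): starts [11, 41, 61, 72, 81] → cuts [14, 44, 64, 75, 84]

Pooled cuts: [7, 14, 33, 44, 54, 59, 64, 75, 84]

Fragments:
  7→14: 7 bp
  14→33: 19 bp
  33→44: 11 bp
  44→54: 10 bp
  54→59: 5 bp
  59→64: 5 bp
  64→75: 11 bp
  75→84: 9 bp
  84→7 (wrap): 89-84+7 = 12 bp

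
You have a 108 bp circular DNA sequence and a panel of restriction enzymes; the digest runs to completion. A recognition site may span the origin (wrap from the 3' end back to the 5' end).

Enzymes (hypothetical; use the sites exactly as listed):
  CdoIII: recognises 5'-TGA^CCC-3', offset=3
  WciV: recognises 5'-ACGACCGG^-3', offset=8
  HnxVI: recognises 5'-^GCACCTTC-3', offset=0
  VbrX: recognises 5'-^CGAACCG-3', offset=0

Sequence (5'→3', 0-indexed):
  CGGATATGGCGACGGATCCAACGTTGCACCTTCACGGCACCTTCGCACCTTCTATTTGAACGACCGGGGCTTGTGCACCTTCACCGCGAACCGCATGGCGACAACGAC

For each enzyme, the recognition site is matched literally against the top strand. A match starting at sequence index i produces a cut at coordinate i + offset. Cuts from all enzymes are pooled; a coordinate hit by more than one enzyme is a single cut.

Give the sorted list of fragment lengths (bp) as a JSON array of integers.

Per-enzyme occurrences:
  CdoIII (TGACCC, off=3): no sites
  WciV ACGACCGG/8: at [59, 103] ⇒ [3, 67]
  HnxVI GCACCTTC/0: at [25, 36, 44, 74] ⇒ [25, 36, 44, 74]
  VbrX CGAACCG/0: at [86] ⇒ [86]

Pooled cuts: [3, 25, 36, 44, 67, 74, 86]

Fragment lengths:
  3→25: 22 bp
  25→36: 11 bp
  36→44: 8 bp
  44→67: 23 bp
  67→74: 7 bp
  74→86: 12 bp
  86→3 (wrap): 108-86+3 = 25 bp

[7,8,11,12,22,23,25]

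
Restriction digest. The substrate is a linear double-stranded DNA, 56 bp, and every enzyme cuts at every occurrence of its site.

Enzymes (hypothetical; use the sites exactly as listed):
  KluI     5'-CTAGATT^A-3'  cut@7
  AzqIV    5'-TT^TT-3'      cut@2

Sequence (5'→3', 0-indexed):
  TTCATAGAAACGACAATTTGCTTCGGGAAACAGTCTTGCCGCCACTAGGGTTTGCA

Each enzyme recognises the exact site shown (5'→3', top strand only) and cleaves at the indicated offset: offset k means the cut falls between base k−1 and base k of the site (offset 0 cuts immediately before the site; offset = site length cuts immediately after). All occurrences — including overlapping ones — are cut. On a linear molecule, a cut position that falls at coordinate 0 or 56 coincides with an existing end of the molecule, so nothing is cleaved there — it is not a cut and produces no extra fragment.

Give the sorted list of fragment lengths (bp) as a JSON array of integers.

Per-enzyme occurrences:
  KluI (CTAGATTA, off=7): no sites
  AzqIV (TTTT, off=2): no sites

Pooled cuts: ∅

Fragments:
  no cuts → one linear fragment of 56 bp

[56]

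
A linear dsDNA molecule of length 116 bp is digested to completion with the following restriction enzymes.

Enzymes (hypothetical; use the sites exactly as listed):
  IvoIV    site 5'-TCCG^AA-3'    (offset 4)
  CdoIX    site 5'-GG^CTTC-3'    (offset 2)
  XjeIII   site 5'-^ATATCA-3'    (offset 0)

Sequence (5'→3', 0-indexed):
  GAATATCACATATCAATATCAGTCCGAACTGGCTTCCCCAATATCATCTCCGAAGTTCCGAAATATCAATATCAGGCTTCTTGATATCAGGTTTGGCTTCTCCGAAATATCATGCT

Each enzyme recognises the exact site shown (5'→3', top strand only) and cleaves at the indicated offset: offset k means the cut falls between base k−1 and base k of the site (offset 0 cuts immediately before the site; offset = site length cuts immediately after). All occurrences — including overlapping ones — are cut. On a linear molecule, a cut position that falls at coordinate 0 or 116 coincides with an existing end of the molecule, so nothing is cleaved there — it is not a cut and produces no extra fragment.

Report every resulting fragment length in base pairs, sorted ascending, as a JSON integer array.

Per-enzyme occurrences:
  IvoIV TCCGAA/4: at [22, 48, 56, 100] ⇒ [26, 52, 60, 104]
  CdoIX GGCTTC/2: at [30, 74, 94] ⇒ [32, 76, 96]
  XjeIII ATATCA/0: at [2, 9, 15, 40, 62, 68, 83, 106] ⇒ [2, 9, 15, 40, 62, 68, 83, 106]

Pooled cuts: [2, 9, 15, 26, 32, 40, 52, 60, 62, 68, 76, 83, 96, 104, 106]

Fragment lengths:
  [0,2): 2 bp
  [2,9): 7 bp
  [9,15): 6 bp
  [15,26): 11 bp
  [26,32): 6 bp
  [32,40): 8 bp
  [40,52): 12 bp
  [52,60): 8 bp
  [60,62): 2 bp
  [62,68): 6 bp
  [68,76): 8 bp
  [76,83): 7 bp
  [83,96): 13 bp
  [96,104): 8 bp
  [104,106): 2 bp
  [106,116): 10 bp

[2,2,2,6,6,6,7,7,8,8,8,8,10,11,12,13]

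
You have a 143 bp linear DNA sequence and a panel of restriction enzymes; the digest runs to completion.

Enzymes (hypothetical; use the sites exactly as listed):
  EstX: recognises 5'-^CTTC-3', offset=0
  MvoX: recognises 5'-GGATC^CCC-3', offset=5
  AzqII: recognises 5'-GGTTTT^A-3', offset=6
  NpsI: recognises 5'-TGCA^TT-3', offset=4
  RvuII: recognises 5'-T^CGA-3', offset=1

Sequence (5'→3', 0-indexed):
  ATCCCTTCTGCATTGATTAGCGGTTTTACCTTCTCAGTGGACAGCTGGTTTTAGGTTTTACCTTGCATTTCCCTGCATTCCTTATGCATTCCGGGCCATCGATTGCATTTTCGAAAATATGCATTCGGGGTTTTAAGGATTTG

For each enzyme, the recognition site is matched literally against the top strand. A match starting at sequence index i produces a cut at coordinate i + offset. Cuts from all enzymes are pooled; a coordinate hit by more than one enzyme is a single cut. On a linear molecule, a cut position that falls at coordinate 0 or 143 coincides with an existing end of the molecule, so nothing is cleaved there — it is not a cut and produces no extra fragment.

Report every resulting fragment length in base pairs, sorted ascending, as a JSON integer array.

Scan for sites:
  EstX CTTC/0: at [4, 29] ⇒ [4, 29]
  MvoX (GGATCCCC, off=5): no sites
  AzqII GGTTTTA/6: at [21, 46, 53, 128] ⇒ [27, 52, 59, 134]
  NpsI TGCATT/4: at [8, 63, 73, 84, 103, 119] ⇒ [12, 67, 77, 88, 107, 123]
  RvuII TCGA/1: at [98, 110] ⇒ [99, 111]

Pooled cuts: [4, 12, 27, 29, 52, 59, 67, 77, 88, 99, 107, 111, 123, 134]

Fragment lengths:
  [0,4): 4 bp
  [4,12): 8 bp
  [12,27): 15 bp
  [27,29): 2 bp
  [29,52): 23 bp
  [52,59): 7 bp
  [59,67): 8 bp
  [67,77): 10 bp
  [77,88): 11 bp
  [88,99): 11 bp
  [99,107): 8 bp
  [107,111): 4 bp
  [111,123): 12 bp
  [123,134): 11 bp
  [134,143): 9 bp

[2,4,4,7,8,8,8,9,10,11,11,11,12,15,23]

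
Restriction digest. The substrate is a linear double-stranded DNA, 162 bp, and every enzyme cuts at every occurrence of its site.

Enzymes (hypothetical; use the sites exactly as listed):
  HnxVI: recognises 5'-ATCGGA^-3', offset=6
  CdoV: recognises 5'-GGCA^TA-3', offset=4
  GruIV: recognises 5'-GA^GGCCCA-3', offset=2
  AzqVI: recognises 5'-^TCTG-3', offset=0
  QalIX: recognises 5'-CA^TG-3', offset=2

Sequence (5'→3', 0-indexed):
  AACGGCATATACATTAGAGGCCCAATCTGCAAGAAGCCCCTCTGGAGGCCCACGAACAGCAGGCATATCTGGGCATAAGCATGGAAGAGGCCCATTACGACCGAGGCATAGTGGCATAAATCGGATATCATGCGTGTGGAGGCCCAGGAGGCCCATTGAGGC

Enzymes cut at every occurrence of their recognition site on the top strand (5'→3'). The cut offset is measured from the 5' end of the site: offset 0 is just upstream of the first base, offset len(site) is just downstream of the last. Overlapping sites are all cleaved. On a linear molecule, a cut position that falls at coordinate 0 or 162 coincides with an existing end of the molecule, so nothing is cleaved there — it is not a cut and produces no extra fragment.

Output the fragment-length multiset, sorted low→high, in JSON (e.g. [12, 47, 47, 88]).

[2,5,6,6,7,7,7,8,8,9,9,10,11,13,15,19,20]

Scan for sites:
  HnxVI (ATCGGA, off=6): starts [119] → cuts [125]
  CdoV (GGCATA, off=4): starts [3, 61, 71, 104, 112] → cuts [7, 65, 75, 108, 116]
  GruIV (GAGGCCCA, off=2): starts [16, 44, 86, 138, 147] → cuts [18, 46, 88, 140, 149]
  AzqVI (TCTG, off=0): starts [25, 40, 67] → cuts [25, 40, 67]
  QalIX (CATG, off=2): starts [79, 128] → cuts [81, 130]

All cut coordinates (distinct, sorted): [7, 18, 25, 40, 46, 65, 67, 75, 81, 88, 108, 116, 125, 130, 140, 149]

Fragments:
  [0,7): 7 bp
  [7,18): 11 bp
  [18,25): 7 bp
  [25,40): 15 bp
  [40,46): 6 bp
  [46,65): 19 bp
  [65,67): 2 bp
  [67,75): 8 bp
  [75,81): 6 bp
  [81,88): 7 bp
  [88,108): 20 bp
  [108,116): 8 bp
  [116,125): 9 bp
  [125,130): 5 bp
  [130,140): 10 bp
  [140,149): 9 bp
  [149,162): 13 bp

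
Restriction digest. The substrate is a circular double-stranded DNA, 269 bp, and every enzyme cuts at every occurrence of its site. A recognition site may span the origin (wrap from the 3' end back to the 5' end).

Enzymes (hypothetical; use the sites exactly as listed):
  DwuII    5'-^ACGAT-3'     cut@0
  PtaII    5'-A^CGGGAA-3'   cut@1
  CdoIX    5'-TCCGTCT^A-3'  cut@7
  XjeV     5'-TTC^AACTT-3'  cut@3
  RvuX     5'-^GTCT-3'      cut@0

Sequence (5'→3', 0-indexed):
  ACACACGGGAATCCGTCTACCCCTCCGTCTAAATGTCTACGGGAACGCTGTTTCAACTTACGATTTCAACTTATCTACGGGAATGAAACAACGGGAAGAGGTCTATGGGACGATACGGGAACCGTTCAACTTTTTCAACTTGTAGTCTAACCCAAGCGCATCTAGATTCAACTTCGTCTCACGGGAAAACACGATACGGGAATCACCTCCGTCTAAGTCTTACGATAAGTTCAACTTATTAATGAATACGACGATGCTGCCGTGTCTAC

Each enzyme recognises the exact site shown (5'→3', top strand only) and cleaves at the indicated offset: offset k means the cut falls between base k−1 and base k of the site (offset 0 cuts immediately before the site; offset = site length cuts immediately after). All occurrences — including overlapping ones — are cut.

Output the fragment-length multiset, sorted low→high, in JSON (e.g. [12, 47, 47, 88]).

[2,4,4,4,4,5,5,5,6,6,6,6,8,8,8,9,9,9,9,9,10,11,11,12,13,14,14,15,18,25]

Per-enzyme occurrences:
  DwuII ACGAT/0: at [59, 109, 190, 221, 250] ⇒ [59, 109, 190, 221, 250]
  PtaII ACGGGAA/1: at [4, 38, 76, 90, 114, 180, 195] ⇒ [5, 39, 77, 91, 115, 181, 196]
  CdoIX TCCGTCTA/7: at [11, 23, 207] ⇒ [18, 30, 214]
  XjeV TTCAACTT/3: at [51, 64, 124, 133, 166, 229] ⇒ [54, 67, 127, 136, 169, 232]
  RvuX GTCT/0: at [14, 26, 34, 100, 144, 175, 210, 216, 263] ⇒ [14, 26, 34, 100, 144, 175, 210, 216, 263]

All cut coordinates (distinct, sorted): [5, 14, 18, 26, 30, 34, 39, 54, 59, 67, 77, 91, 100, 109, 115, 127, 136, 144, 169, 175, 181, 190, 196, 210, 214, 216, 221, 232, 250, 263]

Fragments:
  5→14: 9 bp
  14→18: 4 bp
  18→26: 8 bp
  26→30: 4 bp
  30→34: 4 bp
  34→39: 5 bp
  39→54: 15 bp
  54→59: 5 bp
  59→67: 8 bp
  67→77: 10 bp
  77→91: 14 bp
  91→100: 9 bp
  100→109: 9 bp
  109→115: 6 bp
  115→127: 12 bp
  127→136: 9 bp
  136→144: 8 bp
  144→169: 25 bp
  169→175: 6 bp
  175→181: 6 bp
  181→190: 9 bp
  190→196: 6 bp
  196→210: 14 bp
  210→214: 4 bp
  214→216: 2 bp
  216→221: 5 bp
  221→232: 11 bp
  232→250: 18 bp
  250→263: 13 bp
  263→5 (wrap): 269-263+5 = 11 bp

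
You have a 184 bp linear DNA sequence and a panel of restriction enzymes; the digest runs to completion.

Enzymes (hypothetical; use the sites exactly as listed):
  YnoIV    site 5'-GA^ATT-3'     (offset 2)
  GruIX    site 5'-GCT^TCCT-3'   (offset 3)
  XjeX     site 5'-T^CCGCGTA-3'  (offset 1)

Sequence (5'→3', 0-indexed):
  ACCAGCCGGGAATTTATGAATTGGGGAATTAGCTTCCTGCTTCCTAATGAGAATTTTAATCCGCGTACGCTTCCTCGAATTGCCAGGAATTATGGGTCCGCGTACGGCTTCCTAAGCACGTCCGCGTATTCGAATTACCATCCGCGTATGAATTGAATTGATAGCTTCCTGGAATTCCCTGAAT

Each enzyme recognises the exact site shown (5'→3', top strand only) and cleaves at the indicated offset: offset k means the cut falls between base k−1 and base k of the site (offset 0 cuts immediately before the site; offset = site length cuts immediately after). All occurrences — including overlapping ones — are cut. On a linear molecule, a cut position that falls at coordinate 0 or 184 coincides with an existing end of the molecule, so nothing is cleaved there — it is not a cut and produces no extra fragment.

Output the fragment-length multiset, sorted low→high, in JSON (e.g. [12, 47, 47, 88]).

Site scan:
  YnoIV GAATT/2: at [9, 17, 25, 50, 76, 86, 131, 149, 154, 171] ⇒ [11, 19, 27, 52, 78, 88, 133, 151, 156, 173]
  GruIX GCTTCCT/3: at [31, 38, 68, 106, 163] ⇒ [34, 41, 71, 109, 166]
  XjeX TCCGCGTA/1: at [59, 96, 120, 140] ⇒ [60, 97, 121, 141]

All cut coordinates (distinct, sorted): [11, 19, 27, 34, 41, 52, 60, 71, 78, 88, 97, 109, 121, 133, 141, 151, 156, 166, 173]

Fragments:
  [0,11): 11 bp
  [11,19): 8 bp
  [19,27): 8 bp
  [27,34): 7 bp
  [34,41): 7 bp
  [41,52): 11 bp
  [52,60): 8 bp
  [60,71): 11 bp
  [71,78): 7 bp
  [78,88): 10 bp
  [88,97): 9 bp
  [97,109): 12 bp
  [109,121): 12 bp
  [121,133): 12 bp
  [133,141): 8 bp
  [141,151): 10 bp
  [151,156): 5 bp
  [156,166): 10 bp
  [166,173): 7 bp
  [173,184): 11 bp

[5,7,7,7,7,8,8,8,8,9,10,10,10,11,11,11,11,12,12,12]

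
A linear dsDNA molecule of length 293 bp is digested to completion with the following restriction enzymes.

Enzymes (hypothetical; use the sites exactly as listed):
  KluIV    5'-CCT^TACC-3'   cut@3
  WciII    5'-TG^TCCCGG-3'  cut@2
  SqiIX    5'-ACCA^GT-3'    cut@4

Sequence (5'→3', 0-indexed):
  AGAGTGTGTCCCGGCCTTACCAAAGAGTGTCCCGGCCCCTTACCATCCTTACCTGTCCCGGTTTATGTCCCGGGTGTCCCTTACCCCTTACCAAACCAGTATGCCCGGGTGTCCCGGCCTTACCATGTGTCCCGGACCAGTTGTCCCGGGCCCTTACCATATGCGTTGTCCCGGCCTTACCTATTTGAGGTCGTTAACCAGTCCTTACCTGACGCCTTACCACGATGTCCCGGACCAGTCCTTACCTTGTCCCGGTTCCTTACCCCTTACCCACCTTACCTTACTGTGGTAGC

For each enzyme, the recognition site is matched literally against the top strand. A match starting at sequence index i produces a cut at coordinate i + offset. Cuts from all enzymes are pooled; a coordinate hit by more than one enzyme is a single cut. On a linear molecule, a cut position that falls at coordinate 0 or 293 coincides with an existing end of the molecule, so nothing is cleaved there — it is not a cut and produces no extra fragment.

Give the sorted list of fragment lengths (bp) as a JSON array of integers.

Per-enzyme occurrences:
  KluIV (CCTTACC, off=3): starts [14, 37, 46, 78, 85, 117, 151, 174, 202, 214, 239, 257, 264, 273] → cuts [17, 40, 49, 81, 88, 120, 154, 177, 205, 217, 242, 260, 267, 276]
  WciII (TGTCCCGG, off=2): starts [6, 27, 53, 65, 109, 127, 141, 166, 225, 247] → cuts [8, 29, 55, 67, 111, 129, 143, 168, 227, 249]
  SqiIX (ACCAGT, off=4): starts [94, 135, 196, 233] → cuts [98, 139, 200, 237]

Pooled cuts: [8, 17, 29, 40, 49, 55, 67, 81, 88, 98, 111, 120, 129, 139, 143, 154, 168, 177, 200, 205, 217, 227, 237, 242, 249, 260, 267, 276]

Fragments:
  [0,8): 8 bp
  [8,17): 9 bp
  [17,29): 12 bp
  [29,40): 11 bp
  [40,49): 9 bp
  [49,55): 6 bp
  [55,67): 12 bp
  [67,81): 14 bp
  [81,88): 7 bp
  [88,98): 10 bp
  [98,111): 13 bp
  [111,120): 9 bp
  [120,129): 9 bp
  [129,139): 10 bp
  [139,143): 4 bp
  [143,154): 11 bp
  [154,168): 14 bp
  [168,177): 9 bp
  [177,200): 23 bp
  [200,205): 5 bp
  [205,217): 12 bp
  [217,227): 10 bp
  [227,237): 10 bp
  [237,242): 5 bp
  [242,249): 7 bp
  [249,260): 11 bp
  [260,267): 7 bp
  [267,276): 9 bp
  [276,293): 17 bp

[4,5,5,6,7,7,7,8,9,9,9,9,9,9,10,10,10,10,11,11,11,12,12,12,13,14,14,17,23]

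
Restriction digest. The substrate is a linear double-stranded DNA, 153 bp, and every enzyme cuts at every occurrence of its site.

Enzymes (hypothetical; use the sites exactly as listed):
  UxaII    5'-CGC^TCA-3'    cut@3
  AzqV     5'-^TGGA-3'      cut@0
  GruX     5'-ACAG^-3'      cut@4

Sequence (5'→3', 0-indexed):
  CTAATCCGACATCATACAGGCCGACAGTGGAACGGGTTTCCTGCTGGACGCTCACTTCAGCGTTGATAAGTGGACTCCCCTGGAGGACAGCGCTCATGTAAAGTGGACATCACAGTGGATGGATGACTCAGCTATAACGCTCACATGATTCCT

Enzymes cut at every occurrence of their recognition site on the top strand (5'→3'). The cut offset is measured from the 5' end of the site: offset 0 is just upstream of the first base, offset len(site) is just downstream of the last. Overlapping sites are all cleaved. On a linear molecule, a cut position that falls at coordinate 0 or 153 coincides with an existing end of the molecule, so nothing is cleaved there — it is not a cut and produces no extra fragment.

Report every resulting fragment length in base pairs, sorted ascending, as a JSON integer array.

[3,4,7,8,10,10,10,12,13,17,19,19,21]

Per-enzyme occurrences:
  UxaII CGCTCA/3: at [48, 90, 137] ⇒ [51, 93, 140]
  AzqV TGGA/0: at [27, 44, 70, 80, 103, 115, 119] ⇒ [27, 44, 70, 80, 103, 115, 119]
  GruX ACAG/4: at [15, 23, 86, 111] ⇒ [19, 27, 90, 115]

All cut coordinates (distinct, sorted): [19, 27, 44, 51, 70, 80, 90, 93, 103, 115, 119, 140]

Fragments:
  [0,19): 19 bp
  [19,27): 8 bp
  [27,44): 17 bp
  [44,51): 7 bp
  [51,70): 19 bp
  [70,80): 10 bp
  [80,90): 10 bp
  [90,93): 3 bp
  [93,103): 10 bp
  [103,115): 12 bp
  [115,119): 4 bp
  [119,140): 21 bp
  [140,153): 13 bp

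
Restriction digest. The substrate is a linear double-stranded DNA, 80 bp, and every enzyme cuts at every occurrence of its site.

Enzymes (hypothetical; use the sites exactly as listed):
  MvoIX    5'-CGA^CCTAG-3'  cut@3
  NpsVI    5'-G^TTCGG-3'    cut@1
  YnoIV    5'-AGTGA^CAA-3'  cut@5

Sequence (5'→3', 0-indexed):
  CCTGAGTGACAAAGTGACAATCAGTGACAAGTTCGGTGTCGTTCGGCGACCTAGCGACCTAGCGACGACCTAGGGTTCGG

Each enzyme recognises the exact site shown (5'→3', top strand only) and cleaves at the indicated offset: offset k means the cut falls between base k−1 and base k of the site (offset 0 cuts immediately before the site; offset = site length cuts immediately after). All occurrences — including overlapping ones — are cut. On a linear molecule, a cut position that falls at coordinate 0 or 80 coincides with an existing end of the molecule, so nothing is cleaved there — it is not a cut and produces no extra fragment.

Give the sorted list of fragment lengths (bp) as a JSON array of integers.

[4,5,7,8,8,8,9,10,10,11]

Site scan:
  MvoIX CGACCTAG/3: at [46, 54, 65] ⇒ [49, 57, 68]
  NpsVI GTTCGG/1: at [30, 40, 74] ⇒ [31, 41, 75]
  YnoIV AGTGACAA/5: at [4, 12, 22] ⇒ [9, 17, 27]

Pooled cuts: [9, 17, 27, 31, 41, 49, 57, 68, 75]

Fragment lengths:
  [0,9): 9 bp
  [9,17): 8 bp
  [17,27): 10 bp
  [27,31): 4 bp
  [31,41): 10 bp
  [41,49): 8 bp
  [49,57): 8 bp
  [57,68): 11 bp
  [68,75): 7 bp
  [75,80): 5 bp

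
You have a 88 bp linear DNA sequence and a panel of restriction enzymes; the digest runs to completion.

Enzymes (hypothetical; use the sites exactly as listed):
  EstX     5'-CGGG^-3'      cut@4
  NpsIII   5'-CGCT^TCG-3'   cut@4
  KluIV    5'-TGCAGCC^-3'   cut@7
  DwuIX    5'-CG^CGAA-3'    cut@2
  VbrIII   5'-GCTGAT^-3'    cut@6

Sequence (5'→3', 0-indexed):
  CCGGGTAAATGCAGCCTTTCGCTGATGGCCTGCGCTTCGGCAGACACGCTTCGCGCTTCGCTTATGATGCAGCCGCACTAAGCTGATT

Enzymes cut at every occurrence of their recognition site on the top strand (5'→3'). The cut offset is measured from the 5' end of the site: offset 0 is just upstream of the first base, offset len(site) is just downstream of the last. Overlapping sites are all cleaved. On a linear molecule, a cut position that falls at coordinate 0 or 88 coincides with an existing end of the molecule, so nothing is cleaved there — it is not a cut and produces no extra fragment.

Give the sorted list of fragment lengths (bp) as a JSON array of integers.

[1,5,7,10,10,11,13,14,17]

Per-enzyme occurrences:
  EstX (CGGG, off=4): starts [1] → cuts [5]
  NpsIII (CGCTTCG, off=4): starts [32, 46, 53] → cuts [36, 50, 57]
  KluIV (TGCAGCC, off=7): starts [9, 67] → cuts [16, 74]
  DwuIX (CGCGAA, off=2): no sites
  VbrIII (GCTGAT, off=6): starts [20, 81] → cuts [26, 87]

Pooled cuts: [5, 16, 26, 36, 50, 57, 74, 87]

Fragments:
  [0,5): 5 bp
  [5,16): 11 bp
  [16,26): 10 bp
  [26,36): 10 bp
  [36,50): 14 bp
  [50,57): 7 bp
  [57,74): 17 bp
  [74,87): 13 bp
  [87,88): 1 bp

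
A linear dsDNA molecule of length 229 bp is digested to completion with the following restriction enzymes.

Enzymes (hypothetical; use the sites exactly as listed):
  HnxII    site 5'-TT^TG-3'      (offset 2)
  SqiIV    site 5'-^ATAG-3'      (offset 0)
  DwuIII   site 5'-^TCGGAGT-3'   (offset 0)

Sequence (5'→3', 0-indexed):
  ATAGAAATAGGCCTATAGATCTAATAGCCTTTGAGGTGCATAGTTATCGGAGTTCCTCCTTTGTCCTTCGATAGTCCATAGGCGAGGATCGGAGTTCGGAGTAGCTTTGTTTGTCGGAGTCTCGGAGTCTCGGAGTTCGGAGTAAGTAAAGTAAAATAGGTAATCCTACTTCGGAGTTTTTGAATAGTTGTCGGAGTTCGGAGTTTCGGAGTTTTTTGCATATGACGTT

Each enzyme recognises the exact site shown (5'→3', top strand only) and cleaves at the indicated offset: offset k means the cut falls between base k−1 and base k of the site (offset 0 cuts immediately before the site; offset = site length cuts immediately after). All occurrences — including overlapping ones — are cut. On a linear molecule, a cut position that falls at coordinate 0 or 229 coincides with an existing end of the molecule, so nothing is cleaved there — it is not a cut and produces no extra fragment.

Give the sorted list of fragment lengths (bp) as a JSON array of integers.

[2,3,4,6,7,7,7,7,7,7,8,8,8,8,8,8,9,9,10,11,11,12,13,15,15,19]

Per-enzyme occurrences:
  HnxII TTTG/2: at [29, 59, 105, 109, 178, 214] ⇒ [31, 61, 107, 111, 180, 216]
  SqiIV ATAG/0: at [0, 6, 14, 23, 39, 70, 77, 155, 183] ⇒ [6, 14, 23, 39, 70, 77, 155, 183] (position 0 is a terminus of the linear molecule — no cut)
  DwuIII TCGGAGT/0: at [46, 88, 95, 113, 121, 129, 136, 170, 190, 197, 205] ⇒ [46, 88, 95, 113, 121, 129, 136, 170, 190, 197, 205]

Pooled cuts: [6, 14, 23, 31, 39, 46, 61, 70, 77, 88, 95, 107, 111, 113, 121, 129, 136, 155, 170, 180, 183, 190, 197, 205, 216]

Fragment lengths:
  [0,6): 6 bp
  [6,14): 8 bp
  [14,23): 9 bp
  [23,31): 8 bp
  [31,39): 8 bp
  [39,46): 7 bp
  [46,61): 15 bp
  [61,70): 9 bp
  [70,77): 7 bp
  [77,88): 11 bp
  [88,95): 7 bp
  [95,107): 12 bp
  [107,111): 4 bp
  [111,113): 2 bp
  [113,121): 8 bp
  [121,129): 8 bp
  [129,136): 7 bp
  [136,155): 19 bp
  [155,170): 15 bp
  [170,180): 10 bp
  [180,183): 3 bp
  [183,190): 7 bp
  [190,197): 7 bp
  [197,205): 8 bp
  [205,216): 11 bp
  [216,229): 13 bp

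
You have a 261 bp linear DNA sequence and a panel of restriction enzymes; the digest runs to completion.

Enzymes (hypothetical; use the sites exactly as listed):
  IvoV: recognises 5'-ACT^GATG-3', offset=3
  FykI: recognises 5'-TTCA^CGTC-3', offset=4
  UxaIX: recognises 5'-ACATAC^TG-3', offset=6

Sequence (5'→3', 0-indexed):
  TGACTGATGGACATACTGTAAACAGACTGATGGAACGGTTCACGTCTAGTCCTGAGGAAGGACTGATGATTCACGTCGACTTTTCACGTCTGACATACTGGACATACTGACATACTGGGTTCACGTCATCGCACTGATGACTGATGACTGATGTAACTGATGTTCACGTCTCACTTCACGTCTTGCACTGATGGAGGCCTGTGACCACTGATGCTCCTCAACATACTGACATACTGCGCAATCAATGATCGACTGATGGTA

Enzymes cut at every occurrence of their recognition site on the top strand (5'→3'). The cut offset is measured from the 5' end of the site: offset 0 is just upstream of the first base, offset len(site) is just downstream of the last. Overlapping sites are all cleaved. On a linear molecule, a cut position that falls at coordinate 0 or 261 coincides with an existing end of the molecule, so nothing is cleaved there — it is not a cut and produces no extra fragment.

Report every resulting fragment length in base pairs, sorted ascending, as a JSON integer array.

[5,7,7,7,8,8,8,8,9,9,9,11,11,12,12,12,12,13,14,17,20,20,22]

Scan for sites:
  IvoV (ACTGATG, off=3): starts [2, 25, 61, 132, 139, 146, 155, 186, 206, 251] → cuts [5, 28, 64, 135, 142, 149, 158, 189, 209, 254]
  FykI (TTCACGTC, off=4): starts [38, 69, 82, 119, 162, 174] → cuts [42, 73, 86, 123, 166, 178]
  UxaIX (ACATACTG, off=6): starts [10, 92, 101, 109, 220, 228] → cuts [16, 98, 107, 115, 226, 234]

Pooled cuts: [5, 16, 28, 42, 64, 73, 86, 98, 107, 115, 123, 135, 142, 149, 158, 166, 178, 189, 209, 226, 234, 254]

Fragments:
  [0,5): 5 bp
  [5,16): 11 bp
  [16,28): 12 bp
  [28,42): 14 bp
  [42,64): 22 bp
  [64,73): 9 bp
  [73,86): 13 bp
  [86,98): 12 bp
  [98,107): 9 bp
  [107,115): 8 bp
  [115,123): 8 bp
  [123,135): 12 bp
  [135,142): 7 bp
  [142,149): 7 bp
  [149,158): 9 bp
  [158,166): 8 bp
  [166,178): 12 bp
  [178,189): 11 bp
  [189,209): 20 bp
  [209,226): 17 bp
  [226,234): 8 bp
  [234,254): 20 bp
  [254,261): 7 bp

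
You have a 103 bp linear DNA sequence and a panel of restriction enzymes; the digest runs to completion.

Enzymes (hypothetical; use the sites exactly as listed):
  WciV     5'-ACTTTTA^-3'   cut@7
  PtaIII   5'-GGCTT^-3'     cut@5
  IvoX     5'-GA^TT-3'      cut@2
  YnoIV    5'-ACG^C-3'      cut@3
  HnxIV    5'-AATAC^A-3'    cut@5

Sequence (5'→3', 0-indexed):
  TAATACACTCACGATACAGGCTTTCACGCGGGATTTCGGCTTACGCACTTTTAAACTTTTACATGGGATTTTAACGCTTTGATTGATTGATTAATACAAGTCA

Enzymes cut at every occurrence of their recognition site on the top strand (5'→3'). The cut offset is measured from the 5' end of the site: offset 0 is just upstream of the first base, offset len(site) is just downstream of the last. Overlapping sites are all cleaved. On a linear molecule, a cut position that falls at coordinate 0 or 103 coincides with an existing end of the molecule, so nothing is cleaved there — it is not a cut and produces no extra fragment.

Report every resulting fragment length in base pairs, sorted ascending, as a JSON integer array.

[3,4,4,5,5,6,6,6,7,7,8,8,8,9,17]

Per-enzyme occurrences:
  WciV (ACTTTTA, off=7): starts [46, 54] → cuts [53, 61]
  PtaIII (GGCTT, off=5): starts [18, 37] → cuts [23, 42]
  IvoX (GATT, off=2): starts [31, 66, 80, 84, 88] → cuts [33, 68, 82, 86, 90]
  YnoIV (ACGC, off=3): starts [25, 42, 73] → cuts [28, 45, 76]
  HnxIV (AATACA, off=5): starts [1, 92] → cuts [6, 97]

All cut coordinates (distinct, sorted): [6, 23, 28, 33, 42, 45, 53, 61, 68, 76, 82, 86, 90, 97]

Fragment lengths:
  [0,6): 6 bp
  [6,23): 17 bp
  [23,28): 5 bp
  [28,33): 5 bp
  [33,42): 9 bp
  [42,45): 3 bp
  [45,53): 8 bp
  [53,61): 8 bp
  [61,68): 7 bp
  [68,76): 8 bp
  [76,82): 6 bp
  [82,86): 4 bp
  [86,90): 4 bp
  [90,97): 7 bp
  [97,103): 6 bp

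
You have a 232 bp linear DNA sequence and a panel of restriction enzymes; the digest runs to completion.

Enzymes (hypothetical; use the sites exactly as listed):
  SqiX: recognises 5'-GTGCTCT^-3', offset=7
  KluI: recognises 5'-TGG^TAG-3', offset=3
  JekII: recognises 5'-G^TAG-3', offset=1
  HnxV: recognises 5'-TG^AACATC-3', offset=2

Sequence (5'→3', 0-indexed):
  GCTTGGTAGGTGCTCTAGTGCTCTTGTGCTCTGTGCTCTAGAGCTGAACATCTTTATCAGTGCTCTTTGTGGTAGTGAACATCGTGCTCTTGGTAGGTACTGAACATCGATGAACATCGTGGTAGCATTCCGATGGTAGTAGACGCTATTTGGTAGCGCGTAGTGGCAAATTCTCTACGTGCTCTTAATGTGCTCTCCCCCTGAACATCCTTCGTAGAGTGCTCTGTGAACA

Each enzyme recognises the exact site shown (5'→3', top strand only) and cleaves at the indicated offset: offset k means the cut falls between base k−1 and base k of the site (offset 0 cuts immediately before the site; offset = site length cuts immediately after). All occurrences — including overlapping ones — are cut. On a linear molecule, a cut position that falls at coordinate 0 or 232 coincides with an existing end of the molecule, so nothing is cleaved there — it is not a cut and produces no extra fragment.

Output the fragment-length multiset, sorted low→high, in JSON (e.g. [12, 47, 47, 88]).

[3,3,5,6,6,7,7,7,7,7,8,8,9,10,10,10,11,11,11,13,14,14,20,25]

Per-enzyme occurrences:
  SqiX GTGCTCT/7: at [9, 17, 25, 32, 59, 83, 178, 189, 218] ⇒ [16, 24, 32, 39, 66, 90, 185, 196, 225]
  KluI TGGTAG/3: at [3, 69, 90, 119, 133, 150] ⇒ [6, 72, 93, 122, 136, 153]
  JekII GTAG/1: at [5, 71, 92, 121, 135, 138, 152, 159, 213] ⇒ [6, 72, 93, 122, 136, 139, 153, 160, 214]
  HnxV TGAACATC/2: at [44, 75, 100, 110, 201] ⇒ [46, 77, 102, 112, 203]

Pooled cuts: [6, 16, 24, 32, 39, 46, 66, 72, 77, 90, 93, 102, 112, 122, 136, 139, 153, 160, 185, 196, 203, 214, 225]

Fragment lengths:
  [0,6): 6 bp
  [6,16): 10 bp
  [16,24): 8 bp
  [24,32): 8 bp
  [32,39): 7 bp
  [39,46): 7 bp
  [46,66): 20 bp
  [66,72): 6 bp
  [72,77): 5 bp
  [77,90): 13 bp
  [90,93): 3 bp
  [93,102): 9 bp
  [102,112): 10 bp
  [112,122): 10 bp
  [122,136): 14 bp
  [136,139): 3 bp
  [139,153): 14 bp
  [153,160): 7 bp
  [160,185): 25 bp
  [185,196): 11 bp
  [196,203): 7 bp
  [203,214): 11 bp
  [214,225): 11 bp
  [225,232): 7 bp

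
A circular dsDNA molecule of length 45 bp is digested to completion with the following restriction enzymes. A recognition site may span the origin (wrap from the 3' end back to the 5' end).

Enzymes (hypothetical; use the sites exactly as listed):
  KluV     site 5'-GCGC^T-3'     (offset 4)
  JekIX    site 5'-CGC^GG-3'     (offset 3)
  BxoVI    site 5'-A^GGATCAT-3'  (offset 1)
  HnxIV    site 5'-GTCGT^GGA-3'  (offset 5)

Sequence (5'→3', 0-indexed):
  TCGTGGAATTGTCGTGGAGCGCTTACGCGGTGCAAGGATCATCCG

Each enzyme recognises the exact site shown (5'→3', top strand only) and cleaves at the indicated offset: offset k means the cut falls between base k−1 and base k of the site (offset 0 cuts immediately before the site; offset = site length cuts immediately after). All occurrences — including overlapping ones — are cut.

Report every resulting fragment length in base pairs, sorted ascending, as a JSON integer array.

[6,7,7,11,14]

Scan for sites:
  KluV (GCGCT, off=4): starts [18] → cuts [22]
  JekIX (CGCGG, off=3): starts [25] → cuts [28]
  BxoVI (AGGATCAT, off=1): starts [34] → cuts [35]
  HnxIV (GTCGTGGA, off=5): starts [10, 44] → cuts [4, 15]

Pooled cuts: [4, 15, 22, 28, 35]

Fragments:
  4→15: 11 bp
  15→22: 7 bp
  22→28: 6 bp
  28→35: 7 bp
  35→4 (wrap): 45-35+4 = 14 bp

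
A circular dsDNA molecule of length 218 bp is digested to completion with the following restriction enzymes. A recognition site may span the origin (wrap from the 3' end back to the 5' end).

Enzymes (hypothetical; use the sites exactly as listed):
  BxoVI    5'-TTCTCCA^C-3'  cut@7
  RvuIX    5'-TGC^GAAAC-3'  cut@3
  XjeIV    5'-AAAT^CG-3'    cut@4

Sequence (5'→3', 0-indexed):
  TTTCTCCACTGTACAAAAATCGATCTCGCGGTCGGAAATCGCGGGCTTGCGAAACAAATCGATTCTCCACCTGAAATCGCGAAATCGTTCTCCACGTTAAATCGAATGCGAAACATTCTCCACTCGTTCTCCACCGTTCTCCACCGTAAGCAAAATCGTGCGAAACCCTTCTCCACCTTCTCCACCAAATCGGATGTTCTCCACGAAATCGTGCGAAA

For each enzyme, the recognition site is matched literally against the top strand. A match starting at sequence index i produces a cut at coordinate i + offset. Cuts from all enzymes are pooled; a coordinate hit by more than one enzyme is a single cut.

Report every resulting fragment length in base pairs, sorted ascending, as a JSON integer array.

Scan for sites:
  BxoVI TTCTCCAC/7: at [1, 62, 87, 115, 126, 136, 168, 177, 196] ⇒ [8, 69, 94, 122, 133, 143, 175, 184, 203]
  RvuIX TGCGAAAC/3: at [47, 106, 158] ⇒ [50, 109, 161]
  XjeIV AAATCG/4: at [16, 35, 55, 73, 81, 98, 152, 186, 205] ⇒ [20, 39, 59, 77, 85, 102, 156, 190, 209]

All cut coordinates (distinct, sorted): [8, 20, 39, 50, 59, 69, 77, 85, 94, 102, 109, 122, 133, 143, 156, 161, 175, 184, 190, 203, 209]

Fragments:
  8→20: 12 bp
  20→39: 19 bp
  39→50: 11 bp
  50→59: 9 bp
  59→69: 10 bp
  69→77: 8 bp
  77→85: 8 bp
  85→94: 9 bp
  94→102: 8 bp
  102→109: 7 bp
  109→122: 13 bp
  122→133: 11 bp
  133→143: 10 bp
  143→156: 13 bp
  156→161: 5 bp
  161→175: 14 bp
  175→184: 9 bp
  184→190: 6 bp
  190→203: 13 bp
  203→209: 6 bp
  209→8 (wrap): 218-209+8 = 17 bp

[5,6,6,7,8,8,8,9,9,9,10,10,11,11,12,13,13,13,14,17,19]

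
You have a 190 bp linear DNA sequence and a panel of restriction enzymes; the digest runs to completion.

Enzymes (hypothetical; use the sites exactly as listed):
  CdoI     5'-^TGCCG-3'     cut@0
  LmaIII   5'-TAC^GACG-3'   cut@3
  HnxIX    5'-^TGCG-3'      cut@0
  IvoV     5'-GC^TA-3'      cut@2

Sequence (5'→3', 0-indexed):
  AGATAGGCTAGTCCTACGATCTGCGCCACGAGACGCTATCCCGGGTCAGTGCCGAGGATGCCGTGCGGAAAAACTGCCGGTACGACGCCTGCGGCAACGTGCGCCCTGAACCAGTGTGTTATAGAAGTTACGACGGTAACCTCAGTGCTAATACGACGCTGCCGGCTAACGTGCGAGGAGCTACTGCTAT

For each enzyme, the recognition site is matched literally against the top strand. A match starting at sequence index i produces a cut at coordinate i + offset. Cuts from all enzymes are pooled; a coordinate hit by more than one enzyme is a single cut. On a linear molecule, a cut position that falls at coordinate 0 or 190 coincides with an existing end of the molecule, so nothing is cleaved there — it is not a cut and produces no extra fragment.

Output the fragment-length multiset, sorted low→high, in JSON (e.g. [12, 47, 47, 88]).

Per-enzyme occurrences:
  CdoI TGCCG/0: at [49, 58, 74, 159] ⇒ [49, 58, 74, 159]
  LmaIII TACGACG/3: at [80, 128, 151] ⇒ [83, 131, 154]
  HnxIX TGCG/0: at [21, 63, 89, 99, 171] ⇒ [21, 63, 89, 99, 171]
  IvoV GCTA/2: at [6, 34, 146, 164, 179, 185] ⇒ [8, 36, 148, 166, 181, 187]

Pooled cuts: [8, 21, 36, 49, 58, 63, 74, 83, 89, 99, 131, 148, 154, 159, 166, 171, 181, 187]

Fragment lengths:
  [0,8): 8 bp
  [8,21): 13 bp
  [21,36): 15 bp
  [36,49): 13 bp
  [49,58): 9 bp
  [58,63): 5 bp
  [63,74): 11 bp
  [74,83): 9 bp
  [83,89): 6 bp
  [89,99): 10 bp
  [99,131): 32 bp
  [131,148): 17 bp
  [148,154): 6 bp
  [154,159): 5 bp
  [159,166): 7 bp
  [166,171): 5 bp
  [171,181): 10 bp
  [181,187): 6 bp
  [187,190): 3 bp

[3,5,5,5,6,6,6,7,8,9,9,10,10,11,13,13,15,17,32]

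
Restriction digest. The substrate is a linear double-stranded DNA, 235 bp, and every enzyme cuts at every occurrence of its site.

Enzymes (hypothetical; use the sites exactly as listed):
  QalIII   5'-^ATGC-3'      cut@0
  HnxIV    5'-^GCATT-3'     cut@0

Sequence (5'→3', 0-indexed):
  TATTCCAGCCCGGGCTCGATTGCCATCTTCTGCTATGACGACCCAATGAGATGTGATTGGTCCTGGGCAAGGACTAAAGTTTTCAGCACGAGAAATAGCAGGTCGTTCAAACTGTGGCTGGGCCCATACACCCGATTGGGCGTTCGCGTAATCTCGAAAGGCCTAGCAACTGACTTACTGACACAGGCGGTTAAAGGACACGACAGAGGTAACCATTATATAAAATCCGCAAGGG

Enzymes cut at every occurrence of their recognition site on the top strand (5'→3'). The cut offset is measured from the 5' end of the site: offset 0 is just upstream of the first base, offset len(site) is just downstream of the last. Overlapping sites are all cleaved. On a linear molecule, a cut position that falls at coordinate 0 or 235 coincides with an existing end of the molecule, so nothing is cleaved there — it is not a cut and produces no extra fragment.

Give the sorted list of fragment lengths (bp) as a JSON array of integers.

Scan for sites:
  QalIII (ATGC, off=0): no sites
  HnxIV (GCATT, off=0): no sites

All cut coordinates (distinct, sorted): ∅

Fragment lengths:
  no cuts → one linear fragment of 235 bp

[235]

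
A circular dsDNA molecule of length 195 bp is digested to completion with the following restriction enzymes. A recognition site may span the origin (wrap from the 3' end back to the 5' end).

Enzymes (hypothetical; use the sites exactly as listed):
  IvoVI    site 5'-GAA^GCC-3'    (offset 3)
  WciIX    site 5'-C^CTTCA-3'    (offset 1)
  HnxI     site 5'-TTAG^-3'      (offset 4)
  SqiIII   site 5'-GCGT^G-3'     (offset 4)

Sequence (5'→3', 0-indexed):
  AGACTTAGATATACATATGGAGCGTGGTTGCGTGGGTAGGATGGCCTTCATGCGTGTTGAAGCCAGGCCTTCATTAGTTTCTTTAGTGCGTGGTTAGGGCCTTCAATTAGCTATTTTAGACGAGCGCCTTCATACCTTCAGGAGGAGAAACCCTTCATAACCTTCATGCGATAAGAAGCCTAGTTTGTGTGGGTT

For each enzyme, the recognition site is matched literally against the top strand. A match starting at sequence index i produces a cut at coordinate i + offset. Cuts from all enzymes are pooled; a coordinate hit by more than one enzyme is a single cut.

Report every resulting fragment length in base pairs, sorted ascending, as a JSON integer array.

[3,5,6,6,6,7,8,8,8,9,9,9,9,10,10,12,16,17,17,20]

Scan for sites:
  IvoVI GAAGCC/3: at [58, 174] ⇒ [61, 177]
  WciIX CCTTCA/1: at [44, 67, 99, 126, 134, 151, 160] ⇒ [45, 68, 100, 127, 135, 152, 161]
  HnxI TTAG/4: at [4, 73, 82, 93, 106, 115, 193] ⇒ [2, 8, 77, 86, 97, 110, 119]
  SqiIII GCGTG/4: at [21, 29, 51, 87] ⇒ [25, 33, 55, 91]

All cut coordinates (distinct, sorted): [2, 8, 25, 33, 45, 55, 61, 68, 77, 86, 91, 97, 100, 110, 119, 127, 135, 152, 161, 177]

Fragment lengths:
  2→8: 6 bp
  8→25: 17 bp
  25→33: 8 bp
  33→45: 12 bp
  45→55: 10 bp
  55→61: 6 bp
  61→68: 7 bp
  68→77: 9 bp
  77→86: 9 bp
  86→91: 5 bp
  91→97: 6 bp
  97→100: 3 bp
  100→110: 10 bp
  110→119: 9 bp
  119→127: 8 bp
  127→135: 8 bp
  135→152: 17 bp
  152→161: 9 bp
  161→177: 16 bp
  177→2 (wrap): 195-177+2 = 20 bp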